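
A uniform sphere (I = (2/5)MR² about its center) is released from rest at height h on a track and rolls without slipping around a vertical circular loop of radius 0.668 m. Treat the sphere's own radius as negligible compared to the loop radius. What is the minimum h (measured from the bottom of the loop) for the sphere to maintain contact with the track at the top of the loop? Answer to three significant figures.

h_min ≈ 1.80 m

The moment of inertia is (2/5)MR², giving k ≡ I/(MR²) = 0.4.
At the top, contact is just lost when gravity alone supplies the centripetal force: Mg = Mv_top²/r, i.e. v_top² = gr.
With ω = v/R, the kinetic energy at speed v is ½(1+k)Mv² = (7/10)Mv².
Energy conservation from release (height h) to the top (height 2r): Mgh = Mg(2r) + (7/10)M·gr.
Thus h_min = 2r + (1+k)r/2 = r(2 + 1.4/2) = 0.668 × 2.7 ≈ 1.80 m.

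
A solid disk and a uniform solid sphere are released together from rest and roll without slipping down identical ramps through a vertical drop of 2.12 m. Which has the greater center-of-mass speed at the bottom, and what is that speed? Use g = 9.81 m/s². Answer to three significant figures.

For rolling without slipping, Mgh = ½(1+k)Mv² where k = I/(MR²), so v = √(2gh/(1+k)).
Solid disk: k = 0.5, giving v = √(2×9.81×2.12/1.5) = 5.266 m/s.
Uniform solid sphere: k = 0.4, giving v = √(2×9.81×2.12/1.4) = 5.451 m/s.
The smaller k wins: the uniform solid sphere, at ≈ 5.45 m/s.

the uniform solid sphere, at v ≈ 5.45 m/s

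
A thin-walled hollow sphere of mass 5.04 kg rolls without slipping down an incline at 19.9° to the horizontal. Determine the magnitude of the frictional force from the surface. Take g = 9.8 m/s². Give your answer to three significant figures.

The moment of inertia is (2/3)MR², giving k ≡ I/(MR²) = 2/3.
Along the incline Mg sinθ − f = Ma, and torque about the center fR = Iα = kMR²(a/R) gives f = kMa.
Combining, a = g sinθ/(1+k) and f = kMa = kMg sinθ/(1+k).
f = (2/3) × 5.04 × 9.8 × sin19.9° / 1.667 ≈ 6.72 N.

f ≈ 6.72 N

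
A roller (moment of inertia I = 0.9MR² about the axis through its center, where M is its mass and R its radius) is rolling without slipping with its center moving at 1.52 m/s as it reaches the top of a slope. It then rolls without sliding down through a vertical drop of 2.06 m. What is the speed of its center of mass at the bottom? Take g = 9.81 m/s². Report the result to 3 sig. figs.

v ≈ 4.86 m/s

Here I = 0.9MR², so the shape factor k = I/(MR²) = 0.9.
Since it rolls without slipping, ω = v/R and KE = ½Mv² + ½Iω² = ½(1+k)Mv² = (19/20)Mv².
Energy conservation: (19/20)Mv₀² + Mgh = (19/20)Mv², so v² = v₀² + 2gh/(1+k).
v = √(1.52² + 2×9.81×2.06/1.9) = √23.58 ≈ 4.86 m/s.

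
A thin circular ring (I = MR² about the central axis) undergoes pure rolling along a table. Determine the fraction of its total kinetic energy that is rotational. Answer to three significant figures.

The moment of inertia is MR², giving k ≡ I/(MR²) = 1.
With ω = v/R, KE_trans = ½Mv² and KE_rot = ½Iω² = ½kMv², so KE_total = ½(1+k)Mv².
The rotational fraction is therefore k/(1+k) = 1/2 ≈ 0.500.

fraction ≈ 0.500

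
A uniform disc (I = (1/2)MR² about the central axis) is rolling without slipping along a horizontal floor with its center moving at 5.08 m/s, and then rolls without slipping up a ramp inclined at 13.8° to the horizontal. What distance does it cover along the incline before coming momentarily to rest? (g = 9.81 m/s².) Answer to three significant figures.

d ≈ 8.27 m

For this body I = (1/2)MR², i.e. k = I/(MR²) = 0.5.
Rolling without slipping gives ω = v/R, so the total kinetic energy is ½Mv² + ½Iω² = ½(1+k)Mv² = (3/4)Mv².
Setting this equal to Mgh gives the vertical rise h = (1+k)v₀²/(2g) = 1.5×5.08²/(2×9.81) = 1.973 m.
The distance along the slope is d = h/sinθ = 1.973/sin13.8° ≈ 8.27 m.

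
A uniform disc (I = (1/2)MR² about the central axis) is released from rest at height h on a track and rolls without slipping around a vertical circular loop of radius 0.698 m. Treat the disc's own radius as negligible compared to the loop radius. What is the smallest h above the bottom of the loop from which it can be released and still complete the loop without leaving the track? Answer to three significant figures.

h_min ≈ 1.92 m

With I = (1/2)MR², the ratio k = I/(MR²) is 0.5.
At the top of the loop, the minimum-contact condition is Mg = Mv_top²/r, so v_top² = gr.
With ω = v/R, the kinetic energy at speed v is ½(1+k)Mv² = (3/4)Mv².
Energy conservation from release (height h) to the top (height 2r): Mgh = Mg(2r) + (3/4)M·gr.
Thus h_min = 2r + (1+k)r/2 = r(2 + 1.5/2) = 0.698 × 2.75 ≈ 1.92 m.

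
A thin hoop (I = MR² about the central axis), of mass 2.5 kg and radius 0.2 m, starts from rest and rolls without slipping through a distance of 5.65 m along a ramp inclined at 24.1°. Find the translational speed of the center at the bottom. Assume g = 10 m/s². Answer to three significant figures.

v ≈ 4.80 m/s

With I = MR², the ratio k = I/(MR²) is 1.
Rolling without slipping gives ω = v/R, so the total kinetic energy is ½Mv² + ½Iω² = ½(1+k)Mv² = Mv².
The vertical drop is h = L sinθ = 5.65 × sin24.1° = 2.307 m.
Energy conservation: Mgh = Mv², so v = √(2gh/(1+k)) = √(2 × 10 × 2.307 / 2) ≈ 4.80 m/s.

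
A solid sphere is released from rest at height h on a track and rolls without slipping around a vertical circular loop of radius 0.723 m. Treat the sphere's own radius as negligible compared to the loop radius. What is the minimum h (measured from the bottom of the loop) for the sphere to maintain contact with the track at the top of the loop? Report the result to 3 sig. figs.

h_min ≈ 1.95 m

Here I = (2/5)MR², so the shape factor k = I/(MR²) = 0.4.
At the top of the loop, the minimum-contact condition is Mg = Mv_top²/r, so v_top² = gr.
With ω = v/R, the kinetic energy at speed v is ½(1+k)Mv² = (7/10)Mv².
Energy conservation from release (height h) to the top (height 2r): Mgh = Mg(2r) + (7/10)M·gr.
Thus h_min = 2r + (1+k)r/2 = r(2 + 1.4/2) = 0.723 × 2.7 ≈ 1.95 m.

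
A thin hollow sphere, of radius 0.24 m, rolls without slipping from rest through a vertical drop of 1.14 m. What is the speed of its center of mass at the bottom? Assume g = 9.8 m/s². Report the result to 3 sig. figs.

v ≈ 3.66 m/s

For this body I = (2/3)MR², i.e. k = I/(MR²) = 2/3.
The rolling condition ω = v/R makes the rotational term ½I(v/R)² = ½kMv², so KE_total = ½(1+k)Mv² = (5/6)Mv².
Energy conservation: Mgh = (5/6)Mv², so v = √(2gh/(1+k)) = √(2 × 9.8 × 1.14 / 1.667) ≈ 3.66 m/s.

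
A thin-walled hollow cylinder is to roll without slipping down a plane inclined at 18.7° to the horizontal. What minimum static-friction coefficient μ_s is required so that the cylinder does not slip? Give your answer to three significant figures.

With I = MR², the ratio k = I/(MR²) is 1.
Translational: Mg sinθ − f = Ma. Rotational about the CM: fR = Iα = kMRa, so f = kMa.
These give a = g sinθ/(1+k) and the required friction f = kMg sinθ/(1+k).
The normal force is N = Mg cosθ, so μ_min = f/N = k tanθ/(1+k).
μ_min = 1 × tan18.7° / 2 ≈ 0.169.

μ_min ≈ 0.169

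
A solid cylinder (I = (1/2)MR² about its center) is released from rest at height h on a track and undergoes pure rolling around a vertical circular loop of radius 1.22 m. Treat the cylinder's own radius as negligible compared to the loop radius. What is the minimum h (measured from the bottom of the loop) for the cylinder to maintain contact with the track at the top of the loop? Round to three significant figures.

h_min ≈ 3.36 m

With I = (1/2)MR², the ratio k = I/(MR²) is 0.5.
At the top, contact is just lost when gravity alone supplies the centripetal force: Mg = Mv_top²/r, i.e. v_top² = gr.
With ω = v/R, the kinetic energy at speed v is ½(1+k)Mv² = (3/4)Mv².
Energy conservation from release (height h) to the top (height 2r): Mgh = Mg(2r) + (3/4)M·gr.
Thus h_min = 2r + (1+k)r/2 = r(2 + 1.5/2) = 1.22 × 2.75 ≈ 3.36 m.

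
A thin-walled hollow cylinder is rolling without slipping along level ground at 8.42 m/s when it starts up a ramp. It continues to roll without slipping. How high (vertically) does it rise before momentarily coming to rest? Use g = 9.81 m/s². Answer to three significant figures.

h ≈ 7.23 m

The moment of inertia is MR², giving k ≡ I/(MR²) = 1.
Pure rolling means v = ωR; then KE = ½Mv² + ½I(v/R)² = ½(1+k)Mv² = Mv².
At the top the kinetic energy is zero, so Mv₀² = Mgh.
Thus h = (1+k)v₀²/(2g) = 2 × 8.42² / (2 × 9.81) ≈ 7.23 m.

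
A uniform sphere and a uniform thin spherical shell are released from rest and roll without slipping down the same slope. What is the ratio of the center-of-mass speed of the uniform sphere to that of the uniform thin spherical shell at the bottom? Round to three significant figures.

Each satisfies Mgh = ½(1+k)Mv² with k = I/(MR²), so v ∝ 1/√(1+k).
For the uniform sphere k = 0.4; for the uniform thin spherical shell k = 2/3.
v₁/v₂ = √((1+k₂)/(1+k₁)) = √(1.667/1.4) ≈ 1.09.

v_ratio ≈ 1.09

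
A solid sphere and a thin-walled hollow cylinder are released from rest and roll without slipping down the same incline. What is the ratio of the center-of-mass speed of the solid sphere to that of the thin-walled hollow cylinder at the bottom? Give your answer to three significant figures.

Each satisfies Mgh = ½(1+k)Mv² with k = I/(MR²), so v ∝ 1/√(1+k).
For the solid sphere k = 0.4; for the thin-walled hollow cylinder k = 1.
v₁/v₂ = √((1+k₂)/(1+k₁)) = √(2/1.4) ≈ 1.20.

v_ratio ≈ 1.20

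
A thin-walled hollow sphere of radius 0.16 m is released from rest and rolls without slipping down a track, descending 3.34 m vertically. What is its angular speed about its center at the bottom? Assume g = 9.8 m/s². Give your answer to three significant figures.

For this body I = (2/3)MR², i.e. k = I/(MR²) = 2/3.
Since it rolls without slipping, ω = v/R and KE = ½Mv² + ½Iω² = ½(1+k)Mv² = (5/6)Mv².
Energy conservation Mgh = ½(1+k)Mv² gives v = √(2gh/(1+k)) = √(2 × 9.8 × 3.34 / 1.667) = 6.267 m/s.
Then ω = v/R = 6.267 / 0.16 ≈ 39.2 rad/s.

ω ≈ 39.2 rad/s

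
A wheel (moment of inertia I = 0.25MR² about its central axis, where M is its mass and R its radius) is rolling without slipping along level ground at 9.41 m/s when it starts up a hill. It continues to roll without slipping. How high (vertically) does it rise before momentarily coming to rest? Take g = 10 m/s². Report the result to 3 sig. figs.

With I = 0.25MR², the ratio k = I/(MR²) is 0.25.
The rolling condition ω = v/R makes the rotational term ½I(v/R)² = ½kMv², so KE_total = ½(1+k)Mv² = (5/8)Mv².
All of this converts to potential energy at the highest point: (5/8)Mv₀² = Mgh.
Thus h = (1+k)v₀²/(2g) = 1.25 × 9.41² / (2 × 10) ≈ 5.53 m.

h ≈ 5.53 m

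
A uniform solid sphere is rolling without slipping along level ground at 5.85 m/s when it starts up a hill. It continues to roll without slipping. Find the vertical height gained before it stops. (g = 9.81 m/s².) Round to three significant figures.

h ≈ 2.44 m

The moment of inertia is (2/5)MR², giving k ≡ I/(MR²) = 0.4.
Rolling without slipping gives ω = v/R, so the total kinetic energy is ½Mv² + ½Iω² = ½(1+k)Mv² = (7/10)Mv².
At the top the kinetic energy is zero, so (7/10)Mv₀² = Mgh.
Thus h = (1+k)v₀²/(2g) = 1.4 × 5.85² / (2 × 9.81) ≈ 2.44 m.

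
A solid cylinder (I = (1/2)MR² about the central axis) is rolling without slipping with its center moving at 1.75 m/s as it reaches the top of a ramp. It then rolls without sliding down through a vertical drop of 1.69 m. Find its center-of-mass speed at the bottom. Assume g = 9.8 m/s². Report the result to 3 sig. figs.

For this body I = (1/2)MR², i.e. k = I/(MR²) = 0.5.
Rolling without slipping gives ω = v/R, so the total kinetic energy is ½Mv² + ½Iω² = ½(1+k)Mv² = (3/4)Mv².
Energy conservation: (3/4)Mv₀² + Mgh = (3/4)Mv², so v² = v₀² + 2gh/(1+k).
v = √(1.75² + 2×9.8×1.69/1.5) = √25.15 ≈ 5.01 m/s.

v ≈ 5.01 m/s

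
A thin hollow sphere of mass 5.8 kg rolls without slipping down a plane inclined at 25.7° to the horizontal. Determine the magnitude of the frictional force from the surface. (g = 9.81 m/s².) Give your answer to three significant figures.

Here I = (2/3)MR², so the shape factor k = I/(MR²) = 2/3.
Along the incline Mg sinθ − f = Ma, and torque about the center fR = Iα = kMR²(a/R) gives f = kMa.
Combining, a = g sinθ/(1+k) and f = kMa = kMg sinθ/(1+k).
f = (2/3) × 5.8 × 9.81 × sin25.7° / 1.667 ≈ 9.87 N.

f ≈ 9.87 N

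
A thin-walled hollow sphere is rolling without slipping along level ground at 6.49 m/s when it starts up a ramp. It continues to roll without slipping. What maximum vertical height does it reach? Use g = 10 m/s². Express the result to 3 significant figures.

Here I = (2/3)MR², so the shape factor k = I/(MR²) = 2/3.
Pure rolling means v = ωR; then KE = ½Mv² + ½I(v/R)² = ½(1+k)Mv² = (5/6)Mv².
All of this converts to potential energy at the highest point: (5/6)Mv₀² = Mgh.
Thus h = (1+k)v₀²/(2g) = 1.667 × 6.49² / (2 × 10) ≈ 3.51 m.

h ≈ 3.51 m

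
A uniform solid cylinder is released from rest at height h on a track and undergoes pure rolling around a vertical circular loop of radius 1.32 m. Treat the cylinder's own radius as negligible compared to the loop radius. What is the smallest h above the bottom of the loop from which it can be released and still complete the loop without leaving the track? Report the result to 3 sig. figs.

For this body I = (1/2)MR², i.e. k = I/(MR²) = 0.5.
At the top, contact is just lost when gravity alone supplies the centripetal force: Mg = Mv_top²/r, i.e. v_top² = gr.
With ω = v/R, the kinetic energy at speed v is ½(1+k)Mv² = (3/4)Mv².
Energy conservation from release (height h) to the top (height 2r): Mgh = Mg(2r) + (3/4)M·gr.
Thus h_min = 2r + (1+k)r/2 = r(2 + 1.5/2) = 1.32 × 2.75 ≈ 3.63 m.

h_min ≈ 3.63 m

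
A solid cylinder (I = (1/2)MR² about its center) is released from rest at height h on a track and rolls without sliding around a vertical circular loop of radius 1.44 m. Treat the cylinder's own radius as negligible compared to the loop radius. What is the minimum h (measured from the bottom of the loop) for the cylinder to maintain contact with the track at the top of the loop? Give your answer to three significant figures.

h_min ≈ 3.96 m

For this body I = (1/2)MR², i.e. k = I/(MR²) = 0.5.
At the top, contact is just lost when gravity alone supplies the centripetal force: Mg = Mv_top²/r, i.e. v_top² = gr.
With ω = v/R, the kinetic energy at speed v is ½(1+k)Mv² = (3/4)Mv².
Energy conservation from release (height h) to the top (height 2r): Mgh = Mg(2r) + (3/4)M·gr.
Thus h_min = 2r + (1+k)r/2 = r(2 + 1.5/2) = 1.44 × 2.75 ≈ 3.96 m.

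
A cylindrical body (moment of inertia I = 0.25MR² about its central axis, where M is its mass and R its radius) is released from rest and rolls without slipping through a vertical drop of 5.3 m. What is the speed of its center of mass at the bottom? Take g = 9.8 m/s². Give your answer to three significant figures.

v ≈ 9.12 m/s

For this body I = 0.25MR², i.e. k = I/(MR²) = 0.25.
Rolling without slipping gives ω = v/R, so the total kinetic energy is ½Mv² + ½Iω² = ½(1+k)Mv² = (5/8)Mv².
Setting Mgh = (5/8)Mv² gives v = √(2gh/(1+k)) = √(2·9.8·5.3/1.25) ≈ 9.12 m/s.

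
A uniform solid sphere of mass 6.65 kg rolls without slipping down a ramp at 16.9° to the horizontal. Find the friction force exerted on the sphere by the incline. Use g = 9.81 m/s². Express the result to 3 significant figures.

f ≈ 5.42 N

With I = (2/5)MR², the ratio k = I/(MR²) is 0.4.
Along the incline Mg sinθ − f = Ma, and torque about the center fR = Iα = kMR²(a/R) gives f = kMa.
Combining, a = g sinθ/(1+k) and f = kMa = kMg sinθ/(1+k).
f = 0.4 × 6.65 × 9.81 × sin16.9° / 1.4 ≈ 5.42 N.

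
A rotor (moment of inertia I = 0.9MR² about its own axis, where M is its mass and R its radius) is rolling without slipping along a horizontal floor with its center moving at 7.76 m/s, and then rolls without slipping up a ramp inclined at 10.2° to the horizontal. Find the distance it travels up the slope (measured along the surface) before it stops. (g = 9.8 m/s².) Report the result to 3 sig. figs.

d ≈ 33.0 m

For this body I = 0.9MR², i.e. k = I/(MR²) = 0.9.
Pure rolling means v = ωR; then KE = ½Mv² + ½I(v/R)² = ½(1+k)Mv² = (19/20)Mv².
Setting this equal to Mgh gives the vertical rise h = (1+k)v₀²/(2g) = 1.9×7.76²/(2×9.8) = 5.837 m.
Along the incline, d = h/sinθ = 5.837/sin10.2° ≈ 33.0 m.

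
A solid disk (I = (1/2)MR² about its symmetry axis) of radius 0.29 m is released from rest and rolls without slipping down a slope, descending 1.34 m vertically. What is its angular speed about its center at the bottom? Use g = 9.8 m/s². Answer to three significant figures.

With I = (1/2)MR², the ratio k = I/(MR²) is 0.5.
Rolling without slipping gives ω = v/R, so the total kinetic energy is ½Mv² + ½Iω² = ½(1+k)Mv² = (3/4)Mv².
Energy conservation Mgh = ½(1+k)Mv² gives v = √(2gh/(1+k)) = √(2 × 9.8 × 1.34 / 1.5) = 4.184 m/s.
Then ω = v/R = 4.184 / 0.29 ≈ 14.4 rad/s.

ω ≈ 14.4 rad/s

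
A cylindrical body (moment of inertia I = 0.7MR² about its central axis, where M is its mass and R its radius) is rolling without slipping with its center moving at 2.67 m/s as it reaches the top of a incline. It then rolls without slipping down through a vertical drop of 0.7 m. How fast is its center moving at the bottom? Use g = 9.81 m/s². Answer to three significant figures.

v ≈ 3.90 m/s

Here I = 0.7MR², so the shape factor k = I/(MR²) = 0.7.
The rolling condition ω = v/R makes the rotational term ½I(v/R)² = ½kMv², so KE_total = ½(1+k)Mv² = (17/20)Mv².
Conserving energy between top and bottom: (17/20)Mv² = (17/20)Mv₀² + Mgh, hence v² = v₀² + 2gh/(1+k).
v = √(2.67² + 2×9.81×0.7/1.7) = √15.21 ≈ 3.90 m/s.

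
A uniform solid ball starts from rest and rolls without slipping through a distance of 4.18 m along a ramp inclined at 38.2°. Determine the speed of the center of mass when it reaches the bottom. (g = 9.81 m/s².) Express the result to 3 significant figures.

With I = (2/5)MR², the ratio k = I/(MR²) is 0.4.
Rolling without slipping gives ω = v/R, so the total kinetic energy is ½Mv² + ½Iω² = ½(1+k)Mv² = (7/10)Mv².
The vertical drop is h = L sinθ = 4.18 × sin38.2° = 2.585 m.
Setting Mgh = (7/10)Mv² gives v = √(2gh/(1+k)) = √(2·9.81·2.585/1.4) ≈ 6.02 m/s.

v ≈ 6.02 m/s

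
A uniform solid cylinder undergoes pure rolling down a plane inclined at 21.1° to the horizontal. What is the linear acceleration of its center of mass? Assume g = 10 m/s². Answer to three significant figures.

a ≈ 2.40 m/s²

Here I = (1/2)MR², so the shape factor k = I/(MR²) = 0.5.
Newton's second law down the slope: Mg sinθ − f = Ma. The torque equation fR = Iα (with α = a/R) gives f = kMa.
Eliminating f: Mg sinθ = (1+k)Ma, so a = g sinθ/(1+k) = 10 × sin21.1° / 1.5 ≈ 2.40 m/s².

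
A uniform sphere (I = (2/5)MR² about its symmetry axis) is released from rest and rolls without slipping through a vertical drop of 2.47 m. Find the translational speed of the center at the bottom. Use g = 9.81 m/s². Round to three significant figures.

v ≈ 5.88 m/s

For this body I = (2/5)MR², i.e. k = I/(MR²) = 0.4.
The rolling condition ω = v/R makes the rotational term ½I(v/R)² = ½kMv², so KE_total = ½(1+k)Mv² = (7/10)Mv².
Energy conservation: Mgh = (7/10)Mv², so v = √(2gh/(1+k)) = √(2 × 9.81 × 2.47 / 1.4) ≈ 5.88 m/s.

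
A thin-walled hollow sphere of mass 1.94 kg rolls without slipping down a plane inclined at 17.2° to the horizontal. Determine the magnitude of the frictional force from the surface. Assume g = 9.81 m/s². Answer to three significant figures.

f ≈ 2.25 N

For this body I = (2/3)MR², i.e. k = I/(MR²) = 2/3.
Along the incline Mg sinθ − f = Ma, and torque about the center fR = Iα = kMR²(a/R) gives f = kMa.
Combining, a = g sinθ/(1+k) and f = kMa = kMg sinθ/(1+k).
f = (2/3) × 1.94 × 9.81 × sin17.2° / 1.667 ≈ 2.25 N.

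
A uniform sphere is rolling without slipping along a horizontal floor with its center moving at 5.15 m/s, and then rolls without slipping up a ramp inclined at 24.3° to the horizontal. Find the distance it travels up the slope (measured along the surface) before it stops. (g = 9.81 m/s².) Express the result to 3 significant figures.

Here I = (2/5)MR², so the shape factor k = I/(MR²) = 0.4.
Rolling without slipping gives ω = v/R, so the total kinetic energy is ½Mv² + ½Iω² = ½(1+k)Mv² = (7/10)Mv².
Setting this equal to Mgh gives the vertical rise h = (1+k)v₀²/(2g) = 1.4×5.15²/(2×9.81) = 1.893 m.
Along the incline, d = h/sinθ = 1.893/sin24.3° ≈ 4.60 m.

d ≈ 4.60 m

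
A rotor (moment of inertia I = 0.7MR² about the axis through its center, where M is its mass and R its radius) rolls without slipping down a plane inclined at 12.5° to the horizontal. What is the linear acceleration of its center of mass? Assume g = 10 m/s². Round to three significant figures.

a ≈ 1.27 m/s²

The moment of inertia is 0.7MR², giving k ≡ I/(MR²) = 0.7.
Translational: Mg sinθ − f = Ma. Rotational about the CM: fR = Iα = kMRa, so f = kMa.
Eliminating f: Mg sinθ = (1+k)Ma, so a = g sinθ/(1+k) = 10 × sin12.5° / 1.7 ≈ 1.27 m/s².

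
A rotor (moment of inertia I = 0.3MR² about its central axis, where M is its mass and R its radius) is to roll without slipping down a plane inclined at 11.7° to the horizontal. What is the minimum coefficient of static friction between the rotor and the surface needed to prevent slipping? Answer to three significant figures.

μ_min ≈ 0.0478

For this body I = 0.3MR², i.e. k = I/(MR²) = 0.3.
Newton's second law down the slope: Mg sinθ − f = Ma. The torque equation fR = Iα (with α = a/R) gives f = kMa.
These give a = g sinθ/(1+k) and the required friction f = kMg sinθ/(1+k).
With N = Mg cosθ, the no-slip condition f ≤ μN gives μ_min = f/N = k tanθ/(1+k).
μ_min = 0.3 × tan11.7° / 1.3 ≈ 0.0478.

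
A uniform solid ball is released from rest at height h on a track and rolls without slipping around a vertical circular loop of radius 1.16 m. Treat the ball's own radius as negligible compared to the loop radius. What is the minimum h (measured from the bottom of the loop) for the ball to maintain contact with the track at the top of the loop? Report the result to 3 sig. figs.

For this body I = (2/5)MR², i.e. k = I/(MR²) = 0.4.
At the top, contact is just lost when gravity alone supplies the centripetal force: Mg = Mv_top²/r, i.e. v_top² = gr.
With ω = v/R, the kinetic energy at speed v is ½(1+k)Mv² = (7/10)Mv².
Energy conservation from release (height h) to the top (height 2r): Mgh = Mg(2r) + (7/10)M·gr.
Thus h_min = 2r + (1+k)r/2 = r(2 + 1.4/2) = 1.16 × 2.7 ≈ 3.13 m.

h_min ≈ 3.13 m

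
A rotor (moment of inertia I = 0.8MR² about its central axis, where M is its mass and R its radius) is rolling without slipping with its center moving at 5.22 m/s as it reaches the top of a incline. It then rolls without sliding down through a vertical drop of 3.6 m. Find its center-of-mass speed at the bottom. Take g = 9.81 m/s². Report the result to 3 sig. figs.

With I = 0.8MR², the ratio k = I/(MR²) is 0.8.
The rolling condition ω = v/R makes the rotational term ½I(v/R)² = ½kMv², so KE_total = ½(1+k)Mv² = (9/10)Mv².
Energy conservation: (9/10)Mv₀² + Mgh = (9/10)Mv², so v² = v₀² + 2gh/(1+k).
v = √(5.22² + 2×9.81×3.6/1.8) = √66.49 ≈ 8.15 m/s.

v ≈ 8.15 m/s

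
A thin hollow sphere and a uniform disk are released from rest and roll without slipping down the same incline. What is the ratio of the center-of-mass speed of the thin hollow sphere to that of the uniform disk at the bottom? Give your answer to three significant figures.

v_ratio ≈ 0.949

Each satisfies Mgh = ½(1+k)Mv² with k = I/(MR²), so v ∝ 1/√(1+k).
For the thin hollow sphere k = 2/3; for the uniform disk k = 0.5.
v₁/v₂ = √((1+k₂)/(1+k₁)) = √(1.5/1.667) ≈ 0.949.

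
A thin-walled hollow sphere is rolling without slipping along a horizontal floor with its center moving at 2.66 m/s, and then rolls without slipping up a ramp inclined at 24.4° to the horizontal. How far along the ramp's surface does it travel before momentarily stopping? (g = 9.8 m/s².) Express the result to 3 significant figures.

d ≈ 1.46 m

For this body I = (2/3)MR², i.e. k = I/(MR²) = 2/3.
Pure rolling means v = ωR; then KE = ½Mv² + ½I(v/R)² = ½(1+k)Mv² = (5/6)Mv².
Setting this equal to Mgh gives the vertical rise h = (1+k)v₀²/(2g) = 1.667×2.66²/(2×9.8) = 0.6017 m.
The distance along the slope is d = h/sinθ = 0.6017/sin24.4° ≈ 1.46 m.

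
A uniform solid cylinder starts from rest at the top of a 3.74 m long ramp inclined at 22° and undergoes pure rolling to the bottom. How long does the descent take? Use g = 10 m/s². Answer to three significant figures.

t ≈ 1.73 s

Here I = (1/2)MR², so the shape factor k = I/(MR²) = 0.5.
Along the incline Mg sinθ − f = Ma, and torque about the center fR = Iα = kMR²(a/R) gives f = kMa.
Hence a = g sinθ/(1+k) = 10×sin22°/1.5 = 2.497 m/s².
Starting from rest, L = ½at², so t = √(2L/a) = √(2×3.74/2.497) ≈ 1.73 s.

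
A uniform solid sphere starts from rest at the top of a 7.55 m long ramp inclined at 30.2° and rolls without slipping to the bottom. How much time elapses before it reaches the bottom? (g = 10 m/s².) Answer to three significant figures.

Here I = (2/5)MR², so the shape factor k = I/(MR²) = 0.4.
Translational: Mg sinθ − f = Ma. Rotational about the CM: fR = Iα = kMRa, so f = kMa.
Hence a = g sinθ/(1+k) = 10×sin30.2°/1.4 = 3.593 m/s².
With constant a from rest, t = √(2L/a) = √(2·7.55/3.593) ≈ 2.05 s.

t ≈ 2.05 s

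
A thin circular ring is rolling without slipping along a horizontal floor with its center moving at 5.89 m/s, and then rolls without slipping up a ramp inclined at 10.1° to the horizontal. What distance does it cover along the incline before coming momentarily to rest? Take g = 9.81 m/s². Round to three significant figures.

Here I = MR², so the shape factor k = I/(MR²) = 1.
Pure rolling means v = ωR; then KE = ½Mv² + ½I(v/R)² = ½(1+k)Mv² = Mv².
Setting this equal to Mgh gives the vertical rise h = (1+k)v₀²/(2g) = 2×5.89²/(2×9.81) = 3.536 m.
Along the incline, d = h/sinθ = 3.536/sin10.1° ≈ 20.2 m.

d ≈ 20.2 m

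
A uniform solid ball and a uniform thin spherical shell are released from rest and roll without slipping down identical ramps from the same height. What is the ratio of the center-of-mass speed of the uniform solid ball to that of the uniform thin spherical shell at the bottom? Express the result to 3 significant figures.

Each satisfies Mgh = ½(1+k)Mv² with k = I/(MR²), so v ∝ 1/√(1+k).
For the uniform solid ball k = 0.4; for the uniform thin spherical shell k = 2/3.
v₁/v₂ = √((1+k₂)/(1+k₁)) = √(1.667/1.4) ≈ 1.09.

v_ratio ≈ 1.09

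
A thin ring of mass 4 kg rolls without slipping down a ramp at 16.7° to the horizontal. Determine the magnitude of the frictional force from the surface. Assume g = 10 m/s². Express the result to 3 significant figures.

f ≈ 5.75 N

Here I = MR², so the shape factor k = I/(MR²) = 1.
Along the incline Mg sinθ − f = Ma, and torque about the center fR = Iα = kMR²(a/R) gives f = kMa.
Combining, a = g sinθ/(1+k) and f = kMa = kMg sinθ/(1+k).
f = 1 × 4 × 10 × sin16.7° / 2 ≈ 5.75 N.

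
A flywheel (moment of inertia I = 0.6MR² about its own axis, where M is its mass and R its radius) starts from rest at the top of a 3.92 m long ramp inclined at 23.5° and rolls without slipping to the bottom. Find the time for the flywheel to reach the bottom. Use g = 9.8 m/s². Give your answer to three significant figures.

t ≈ 1.79 s

The moment of inertia is 0.6MR², giving k ≡ I/(MR²) = 0.6.
Translational: Mg sinθ − f = Ma. Rotational about the CM: fR = Iα = kMRa, so f = kMa.
Hence a = g sinθ/(1+k) = 9.8×sin23.5°/1.6 = 2.442 m/s².
Starting from rest, L = ½at², so t = √(2L/a) = √(2×3.92/2.442) ≈ 1.79 s.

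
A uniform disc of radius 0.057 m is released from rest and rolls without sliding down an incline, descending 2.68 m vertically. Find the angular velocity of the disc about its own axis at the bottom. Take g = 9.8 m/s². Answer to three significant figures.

ω ≈ 104 rad/s

For this body I = (1/2)MR², i.e. k = I/(MR²) = 0.5.
Pure rolling means v = ωR; then KE = ½Mv² + ½I(v/R)² = ½(1+k)Mv² = (3/4)Mv².
Energy conservation Mgh = ½(1+k)Mv² gives v = √(2gh/(1+k)) = √(2 × 9.8 × 2.68 / 1.5) = 5.918 m/s.
The angular speed follows from ω = v/R = 5.918/0.057 ≈ 104 rad/s.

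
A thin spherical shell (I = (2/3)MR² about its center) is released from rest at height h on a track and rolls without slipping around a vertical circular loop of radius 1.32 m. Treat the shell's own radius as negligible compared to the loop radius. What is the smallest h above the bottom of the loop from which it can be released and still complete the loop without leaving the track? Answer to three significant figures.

h_min ≈ 3.74 m

For this body I = (2/3)MR², i.e. k = I/(MR²) = 2/3.
At the top, contact is just lost when gravity alone supplies the centripetal force: Mg = Mv_top²/r, i.e. v_top² = gr.
With ω = v/R, the kinetic energy at speed v is ½(1+k)Mv² = (5/6)Mv².
Energy conservation from release (height h) to the top (height 2r): Mgh = Mg(2r) + (5/6)M·gr.
Thus h_min = 2r + (1+k)r/2 = r(2 + 1.667/2) = 1.32 × 2.833 ≈ 3.74 m.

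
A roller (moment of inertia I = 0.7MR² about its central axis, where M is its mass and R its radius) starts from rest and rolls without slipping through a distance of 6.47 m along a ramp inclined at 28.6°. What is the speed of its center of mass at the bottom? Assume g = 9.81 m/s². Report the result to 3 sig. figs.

v ≈ 5.98 m/s

Here I = 0.7MR², so the shape factor k = I/(MR²) = 0.7.
Rolling without slipping gives ω = v/R, so the total kinetic energy is ½Mv² + ½Iω² = ½(1+k)Mv² = (17/20)Mv².
The vertical drop is h = L sinθ = 6.47 × sin28.6° = 3.097 m.
Energy conservation: Mgh = (17/20)Mv², so v = √(2gh/(1+k)) = √(2 × 9.81 × 3.097 / 1.7) ≈ 5.98 m/s.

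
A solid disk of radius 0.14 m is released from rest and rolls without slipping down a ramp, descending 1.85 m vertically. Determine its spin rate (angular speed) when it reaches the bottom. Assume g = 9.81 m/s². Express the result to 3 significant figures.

ω ≈ 35.1 rad/s

For this body I = (1/2)MR², i.e. k = I/(MR²) = 0.5.
Rolling without slipping gives ω = v/R, so the total kinetic energy is ½Mv² + ½Iω² = ½(1+k)Mv² = (3/4)Mv².
Energy conservation Mgh = ½(1+k)Mv² gives v = √(2gh/(1+k)) = √(2 × 9.81 × 1.85 / 1.5) = 4.919 m/s.
The angular speed follows from ω = v/R = 4.919/0.14 ≈ 35.1 rad/s.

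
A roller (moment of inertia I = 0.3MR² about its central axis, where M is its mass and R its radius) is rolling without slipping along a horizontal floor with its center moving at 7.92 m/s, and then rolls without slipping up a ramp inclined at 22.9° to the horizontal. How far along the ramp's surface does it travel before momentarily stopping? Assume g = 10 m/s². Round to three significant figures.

Here I = 0.3MR², so the shape factor k = I/(MR²) = 0.3.
Rolling without slipping gives ω = v/R, so the total kinetic energy is ½Mv² + ½Iω² = ½(1+k)Mv² = (13/20)Mv².
Setting this equal to Mgh gives the vertical rise h = (1+k)v₀²/(2g) = 1.3×7.92²/(2×10) = 4.077 m.
Along the incline, d = h/sinθ = 4.077/sin22.9° ≈ 10.5 m.

d ≈ 10.5 m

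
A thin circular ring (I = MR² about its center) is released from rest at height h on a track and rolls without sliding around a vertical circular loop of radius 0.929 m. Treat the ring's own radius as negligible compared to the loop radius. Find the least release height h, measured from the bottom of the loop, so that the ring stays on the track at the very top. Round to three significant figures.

With I = MR², the ratio k = I/(MR²) is 1.
At the top, contact is just lost when gravity alone supplies the centripetal force: Mg = Mv_top²/r, i.e. v_top² = gr.
With ω = v/R, the kinetic energy at speed v is ½(1+k)Mv² = Mv².
Energy conservation from release (height h) to the top (height 2r): Mgh = Mg(2r) + M·gr.
Thus h_min = 2r + (1+k)r/2 = r(2 + 2/2) = 0.929 × 3 ≈ 2.79 m.

h_min ≈ 2.79 m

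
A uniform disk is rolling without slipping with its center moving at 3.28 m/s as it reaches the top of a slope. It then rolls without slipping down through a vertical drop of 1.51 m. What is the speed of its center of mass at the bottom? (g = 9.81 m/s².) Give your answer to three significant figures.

v ≈ 5.52 m/s

The moment of inertia is (1/2)MR², giving k ≡ I/(MR²) = 0.5.
The rolling condition ω = v/R makes the rotational term ½I(v/R)² = ½kMv², so KE_total = ½(1+k)Mv² = (3/4)Mv².
Energy conservation: (3/4)Mv₀² + Mgh = (3/4)Mv², so v² = v₀² + 2gh/(1+k).
v = √(3.28² + 2×9.81×1.51/1.5) = √30.51 ≈ 5.52 m/s.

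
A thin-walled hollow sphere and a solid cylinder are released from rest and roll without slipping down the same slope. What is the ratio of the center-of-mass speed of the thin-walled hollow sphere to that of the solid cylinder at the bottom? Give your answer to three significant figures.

Each satisfies Mgh = ½(1+k)Mv² with k = I/(MR²), so v ∝ 1/√(1+k).
For the thin-walled hollow sphere k = 2/3; for the solid cylinder k = 0.5.
v₁/v₂ = √((1+k₂)/(1+k₁)) = √(1.5/1.667) ≈ 0.949.

v_ratio ≈ 0.949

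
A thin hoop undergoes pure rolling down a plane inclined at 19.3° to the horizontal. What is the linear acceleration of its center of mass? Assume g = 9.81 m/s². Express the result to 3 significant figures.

The moment of inertia is MR², giving k ≡ I/(MR²) = 1.
Newton's second law down the slope: Mg sinθ − f = Ma. The torque equation fR = Iα (with α = a/R) gives f = kMa.
Eliminating f: Mg sinθ = (1+k)Ma, so a = g sinθ/(1+k) = 9.81 × sin19.3° / 2 ≈ 1.62 m/s².

a ≈ 1.62 m/s²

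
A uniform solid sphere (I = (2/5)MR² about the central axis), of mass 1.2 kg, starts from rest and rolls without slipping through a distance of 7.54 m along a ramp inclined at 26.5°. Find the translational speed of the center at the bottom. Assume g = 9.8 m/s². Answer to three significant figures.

v ≈ 6.86 m/s

For this body I = (2/5)MR², i.e. k = I/(MR²) = 0.4.
The rolling condition ω = v/R makes the rotational term ½I(v/R)² = ½kMv², so KE_total = ½(1+k)Mv² = (7/10)Mv².
The vertical drop is h = L sinθ = 7.54 × sin26.5° = 3.364 m.
Energy conservation: Mgh = (7/10)Mv², so v = √(2gh/(1+k)) = √(2 × 9.8 × 3.364 / 1.4) ≈ 6.86 m/s.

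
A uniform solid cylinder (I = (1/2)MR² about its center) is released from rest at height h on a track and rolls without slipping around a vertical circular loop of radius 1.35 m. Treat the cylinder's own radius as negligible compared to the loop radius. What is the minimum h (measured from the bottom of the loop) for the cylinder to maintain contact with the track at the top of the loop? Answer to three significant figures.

The moment of inertia is (1/2)MR², giving k ≡ I/(MR²) = 0.5.
At the top, contact is just lost when gravity alone supplies the centripetal force: Mg = Mv_top²/r, i.e. v_top² = gr.
With ω = v/R, the kinetic energy at speed v is ½(1+k)Mv² = (3/4)Mv².
Energy conservation from release (height h) to the top (height 2r): Mgh = Mg(2r) + (3/4)M·gr.
Thus h_min = 2r + (1+k)r/2 = r(2 + 1.5/2) = 1.35 × 2.75 ≈ 3.71 m.

h_min ≈ 3.71 m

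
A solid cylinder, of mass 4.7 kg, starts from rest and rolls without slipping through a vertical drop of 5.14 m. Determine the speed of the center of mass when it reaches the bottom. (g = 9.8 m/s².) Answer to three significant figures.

v ≈ 8.20 m/s

Here I = (1/2)MR², so the shape factor k = I/(MR²) = 0.5.
Rolling without slipping gives ω = v/R, so the total kinetic energy is ½Mv² + ½Iω² = ½(1+k)Mv² = (3/4)Mv².
Energy conservation: Mgh = (3/4)Mv², so v = √(2gh/(1+k)) = √(2 × 9.8 × 5.14 / 1.5) ≈ 8.20 m/s.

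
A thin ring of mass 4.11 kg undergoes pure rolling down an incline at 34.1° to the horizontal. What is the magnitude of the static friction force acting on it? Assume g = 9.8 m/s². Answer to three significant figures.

The moment of inertia is MR², giving k ≡ I/(MR²) = 1.
Newton's second law down the slope: Mg sinθ − f = Ma. The torque equation fR = Iα (with α = a/R) gives f = kMa.
Combining, a = g sinθ/(1+k) and f = kMa = kMg sinθ/(1+k).
f = 1 × 4.11 × 9.8 × sin34.1° / 2 ≈ 11.3 N.

f ≈ 11.3 N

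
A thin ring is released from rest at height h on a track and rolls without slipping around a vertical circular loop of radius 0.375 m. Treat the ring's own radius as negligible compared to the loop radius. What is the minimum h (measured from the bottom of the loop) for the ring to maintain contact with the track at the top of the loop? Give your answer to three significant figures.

h_min ≈ 1.13 m

With I = MR², the ratio k = I/(MR²) is 1.
At the top of the loop, the minimum-contact condition is Mg = Mv_top²/r, so v_top² = gr.
With ω = v/R, the kinetic energy at speed v is ½(1+k)Mv² = Mv².
Energy conservation from release (height h) to the top (height 2r): Mgh = Mg(2r) + M·gr.
Thus h_min = 2r + (1+k)r/2 = r(2 + 2/2) = 0.375 × 3 ≈ 1.13 m.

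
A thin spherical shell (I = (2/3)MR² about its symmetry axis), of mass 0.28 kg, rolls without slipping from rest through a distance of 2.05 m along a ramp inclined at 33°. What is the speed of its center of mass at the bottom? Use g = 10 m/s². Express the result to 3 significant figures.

For this body I = (2/3)MR², i.e. k = I/(MR²) = 2/3.
Since it rolls without slipping, ω = v/R and KE = ½Mv² + ½Iω² = ½(1+k)Mv² = (5/6)Mv².
The vertical drop is h = L sinθ = 2.05 × sin33° = 1.117 m.
Setting Mgh = (5/6)Mv² gives v = √(2gh/(1+k)) = √(2·10·1.117/1.667) ≈ 3.66 m/s.

v ≈ 3.66 m/s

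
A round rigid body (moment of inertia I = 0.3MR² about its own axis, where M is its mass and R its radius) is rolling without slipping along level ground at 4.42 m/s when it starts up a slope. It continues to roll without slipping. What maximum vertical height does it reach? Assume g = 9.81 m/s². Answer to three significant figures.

h ≈ 1.29 m

With I = 0.3MR², the ratio k = I/(MR²) is 0.3.
Since it rolls without slipping, ω = v/R and KE = ½Mv² + ½Iω² = ½(1+k)Mv² = (13/20)Mv².
At the top the kinetic energy is zero, so (13/20)Mv₀² = Mgh.
Thus h = (1+k)v₀²/(2g) = 1.3 × 4.42² / (2 × 9.81) ≈ 1.29 m.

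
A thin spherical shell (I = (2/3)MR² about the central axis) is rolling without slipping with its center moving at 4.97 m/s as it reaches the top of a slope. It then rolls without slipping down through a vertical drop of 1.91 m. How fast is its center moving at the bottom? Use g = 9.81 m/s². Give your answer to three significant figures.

The moment of inertia is (2/3)MR², giving k ≡ I/(MR²) = 2/3.
The rolling condition ω = v/R makes the rotational term ½I(v/R)² = ½kMv², so KE_total = ½(1+k)Mv² = (5/6)Mv².
Conserving energy between top and bottom: (5/6)Mv² = (5/6)Mv₀² + Mgh, hence v² = v₀² + 2gh/(1+k).
v = √(4.97² + 2×9.81×1.91/1.667) = √47.19 ≈ 6.87 m/s.

v ≈ 6.87 m/s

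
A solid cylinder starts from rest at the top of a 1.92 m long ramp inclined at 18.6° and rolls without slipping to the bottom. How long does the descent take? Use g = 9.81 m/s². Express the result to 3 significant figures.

t ≈ 1.36 s

The moment of inertia is (1/2)MR², giving k ≡ I/(MR²) = 0.5.
Newton's second law down the slope: Mg sinθ − f = Ma. The torque equation fR = Iα (with α = a/R) gives f = kMa.
Hence a = g sinθ/(1+k) = 9.81×sin18.6°/1.5 = 2.086 m/s².
With constant a from rest, t = √(2L/a) = √(2·1.92/2.086) ≈ 1.36 s.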